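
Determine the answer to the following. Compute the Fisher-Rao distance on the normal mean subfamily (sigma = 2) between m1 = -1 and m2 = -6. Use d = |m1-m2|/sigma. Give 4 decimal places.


On the fixed-variance normal subfamily, geodesic distance = |m1-m2|/sigma.
|-1 - -6| = 5.
sigma = 2.
d = 5/2 = 2.5000

2.5000


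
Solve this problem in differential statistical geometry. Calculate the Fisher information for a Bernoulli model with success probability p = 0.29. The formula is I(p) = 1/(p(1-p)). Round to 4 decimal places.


For Bernoulli(p), Fisher information is I(p) = 1/(p*(1-p)).
p = 0.29, 1-p = 0.71.
p*(1-p) = 0.2059.
I(p) = 1/0.2059 = 4.8567

4.8567


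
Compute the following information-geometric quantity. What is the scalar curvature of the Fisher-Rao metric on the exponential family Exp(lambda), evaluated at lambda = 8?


This family has a single free parameter, so its statistical manifold
is 1-dimensional. The Riemann curvature tensor of any 1-dimensional
Riemannian manifold vanishes identically, so R = 0.

0


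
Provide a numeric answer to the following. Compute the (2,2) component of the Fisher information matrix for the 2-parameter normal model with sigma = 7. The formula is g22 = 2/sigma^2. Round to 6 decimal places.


For the 2-parameter normal family, the Fisher metric has:
  g11 = 1/sigma^2, g22 = 2/sigma^2.
sigma = 7, sigma^2 = 49.
g22 = 0.040816

0.040816


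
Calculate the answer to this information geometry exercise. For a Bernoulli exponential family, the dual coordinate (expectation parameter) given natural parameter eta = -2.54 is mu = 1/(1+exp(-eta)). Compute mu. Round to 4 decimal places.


Dual coordinate (expectation parameter) for Bernoulli:
mu = 1/(1+exp(-eta)).
eta = -2.54.
exp(-eta) = exp(2.54) = 12.679671.
mu = 1/(1+12.679671) = 0.0731

0.0731


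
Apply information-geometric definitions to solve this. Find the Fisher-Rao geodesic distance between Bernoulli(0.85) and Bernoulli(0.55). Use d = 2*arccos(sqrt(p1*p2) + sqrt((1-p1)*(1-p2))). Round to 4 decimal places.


Geodesic distance on Bernoulli manifold:
d(p1,p2) = 2*arccos(sqrt(p1*p2) + sqrt((1-p1)*(1-p2))).
sqrt(p1*p2) = sqrt(0.85*0.55) = 0.68374.
sqrt((1-p1)*(1-p2)) = sqrt(0.15*0.45) = 0.259808.
arg = 0.68374 + 0.259808 = 0.943547.
d = 2*arccos(0.943547) = 0.6752

0.6752


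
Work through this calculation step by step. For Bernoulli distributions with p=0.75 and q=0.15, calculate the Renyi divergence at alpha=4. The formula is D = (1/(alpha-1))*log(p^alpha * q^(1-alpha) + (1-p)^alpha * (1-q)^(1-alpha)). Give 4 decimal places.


Renyi divergence of order alpha between Bernoulli distributions:
D = (1/(alpha-1))*log(p^alpha * q^(1-alpha) + (1-p)^alpha * (1-q)^(1-alpha)).
alpha = 4, p = 0.75, q = 0.15.
p^alpha * q^(1-alpha) = 0.75^4 * 0.15^-3 = 93.75.
(1-p)^alpha * (1-q)^(1-alpha) = 0.25^4 * 0.85^-3 = 0.006361.
sum = 93.75 + 0.006361 = 93.756361.
D = (1/3)*log(93.756361) = 1.5136

1.5136


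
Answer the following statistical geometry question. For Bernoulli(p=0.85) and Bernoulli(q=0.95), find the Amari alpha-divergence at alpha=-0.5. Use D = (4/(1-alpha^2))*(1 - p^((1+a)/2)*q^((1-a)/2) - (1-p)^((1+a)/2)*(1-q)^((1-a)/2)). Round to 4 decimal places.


Amari alpha-divergence:
D = (4/(1-alpha^2))*(1 - p^((1+a)/2)*q^((1-a)/2) - (1-p)^((1+a)/2)*(1-q)^((1-a)/2)).
alpha = -0.5, p = 0.85, q = 0.95.
e1 = (1+alpha)/2 = 0.25, e2 = (1-alpha)/2 = 0.75.
t1 = p^e1 * q^e2 = 0.85^0.25 * 0.95^0.75 = 0.923948.
t2 = (1-p)^e1 * (1-q)^e2 = 0.15^0.25 * 0.05^0.75 = 0.065804.
4/(1-alpha^2) = 5.333333.
D = 5.333333*(1 - 0.923948 - 0.065804) = 0.0547

0.0547


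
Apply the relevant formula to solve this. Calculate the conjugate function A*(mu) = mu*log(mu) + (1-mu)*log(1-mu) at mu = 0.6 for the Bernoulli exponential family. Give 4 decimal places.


Legendre transform for Bernoulli:
A*(mu) = mu*log(mu) + (1-mu)*log(1-mu).
mu = 0.6, 1-mu = 0.4.
mu*log(mu) = 0.6*log(0.6) = -0.306495.
(1-mu)*log(1-mu) = 0.4*log(0.4) = -0.366516.
A* = -0.306495 + -0.366516 = -0.6730

-0.6730


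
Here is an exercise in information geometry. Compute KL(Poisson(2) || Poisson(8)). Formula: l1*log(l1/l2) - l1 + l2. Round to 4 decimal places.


KL divergence for Poisson:
KL = l1*log(l1/l2) - l1 + l2.
l1 = 2, l2 = 8.
log(2/8) = -1.386294.
l1*log(l1/l2) = 2 * -1.386294 = -2.772589.
KL = -2.772589 - 2 + 8 = 3.2274

3.2274


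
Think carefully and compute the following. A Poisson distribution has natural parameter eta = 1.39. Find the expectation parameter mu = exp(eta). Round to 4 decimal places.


Expectation parameter for Poisson exponential family:
mu = exp(eta).
eta = 1.39.
mu = exp(1.39) = 4.0149

4.0149


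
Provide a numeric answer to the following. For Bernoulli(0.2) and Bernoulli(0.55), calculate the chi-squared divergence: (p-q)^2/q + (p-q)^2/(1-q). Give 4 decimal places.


Chi-squared divergence between Bernoulli distributions:
chi^2 = (p-q)^2/q + (p-q)^2/(1-q).
p = 0.2, q = 0.55, p-q = -0.35.
(p-q)^2 = 0.1225.
term1 = 0.1225/0.55 = 0.222727.
term2 = 0.1225/0.45 = 0.272222.
chi^2 = 0.222727 + 0.272222 = 0.4949

0.4949


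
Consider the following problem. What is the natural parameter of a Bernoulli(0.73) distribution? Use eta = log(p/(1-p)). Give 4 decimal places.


Natural parameter for Bernoulli: eta = log(p/(1-p)).
p = 0.73, 1-p = 0.27.
p/(1-p) = 2.703704.
eta = log(2.703704) = 0.9946

0.9946


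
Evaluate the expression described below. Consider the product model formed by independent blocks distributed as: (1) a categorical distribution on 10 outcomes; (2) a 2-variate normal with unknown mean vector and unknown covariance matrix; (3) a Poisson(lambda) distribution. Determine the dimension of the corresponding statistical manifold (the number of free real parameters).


The dimension of a statistical manifold equals the number of free
(independent) real parameters of the model. For a product of independent
blocks the parameter counts add.
- categorical on 10 outcomes (probabilities sum to 1): 10-1 = 9.
- 2-variate normal: 2 (mean) + 2*3/2 = 3 (symmetric covariance) = 5.
- Poisson (lambda): 1.
Total = 9 + 5 + 1 = 15.
Dimension = 15

15


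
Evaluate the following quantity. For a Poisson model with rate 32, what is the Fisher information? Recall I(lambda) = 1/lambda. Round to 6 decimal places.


Fisher information for Poisson: I(lambda) = 1/lambda.
lambda = 32.
I(lambda) = 1/32 = 0.031250

0.031250


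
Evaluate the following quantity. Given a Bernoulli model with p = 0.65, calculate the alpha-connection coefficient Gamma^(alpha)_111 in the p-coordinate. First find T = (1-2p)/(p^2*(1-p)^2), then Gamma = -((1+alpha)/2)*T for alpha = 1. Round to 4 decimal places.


Skewness (Amari-Chentsov) tensor: T = (1-2p)/(p^2*(1-p)^2).
p = 0.65, 1-2p = -0.3, p^2 = 0.4225, (1-p)^2 = 0.1225.
T = -0.3/(0.4225 * 0.1225) = -5.796401.
In the p-coordinate, Gamma^(alpha) = Gamma^(0) - (alpha/2)*T with Gamma^(0) = (1/2)*g'(p) = -T/2,
so Gamma^(alpha) = -((1+alpha)/2)*T.
alpha = 1, -(1+alpha)/2 = -1.0.
Gamma = -1.0 * -5.796401 = 5.7964

5.7964


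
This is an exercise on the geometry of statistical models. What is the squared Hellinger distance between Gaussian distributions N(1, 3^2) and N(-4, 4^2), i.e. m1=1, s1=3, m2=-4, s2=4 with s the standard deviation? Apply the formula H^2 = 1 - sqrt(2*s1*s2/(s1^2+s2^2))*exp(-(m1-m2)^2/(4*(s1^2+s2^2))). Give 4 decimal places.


Squared Hellinger distance for Gaussians:
H^2 = 1 - sqrt(2*s1*s2/(s1^2+s2^2)) * exp(-(m1-m2)^2/(4*(s1^2+s2^2))).
s1^2 = 9, s2^2 = 16, s1^2+s2^2 = 25.
sqrt(2*3*4/(25)) = 0.979796.
(m1-m2)^2 = (5)^2 = 25.
exp(-25/(4*25)) = exp(-0.25) = 0.778801.
H^2 = 1 - 0.979796*0.778801 = 0.2369

0.2369


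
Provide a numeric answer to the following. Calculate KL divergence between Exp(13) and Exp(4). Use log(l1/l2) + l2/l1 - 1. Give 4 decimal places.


KL divergence for exponential family:
KL = log(l1/l2) + l2/l1 - 1.
log(13/4) = 1.178655.
4/13 = 0.307692.
KL = 1.178655 + 0.307692 - 1 = 0.4863

0.4863


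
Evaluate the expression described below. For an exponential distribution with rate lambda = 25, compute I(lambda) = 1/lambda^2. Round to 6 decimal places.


Fisher information for exponential: I(lambda) = 1/lambda^2.
lambda = 25, lambda^2 = 625.
I = 1/625 = 0.001600

0.001600


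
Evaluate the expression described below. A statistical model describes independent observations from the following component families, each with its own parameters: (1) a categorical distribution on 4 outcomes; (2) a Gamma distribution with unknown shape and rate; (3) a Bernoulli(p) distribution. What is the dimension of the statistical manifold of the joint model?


The dimension of a statistical manifold equals the number of free
(independent) real parameters of the model. For a product of independent
blocks the parameter counts add.
- categorical on 4 outcomes (probabilities sum to 1): 4-1 = 3.
- Gamma (shape, rate): 2.
- Bernoulli (p): 1.
Total = 3 + 2 + 1 = 6.
Dimension = 6

6


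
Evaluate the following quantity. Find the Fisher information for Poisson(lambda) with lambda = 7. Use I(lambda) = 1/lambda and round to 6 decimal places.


Fisher information for Poisson: I(lambda) = 1/lambda.
lambda = 7.
I(lambda) = 1/7 = 0.142857

0.142857


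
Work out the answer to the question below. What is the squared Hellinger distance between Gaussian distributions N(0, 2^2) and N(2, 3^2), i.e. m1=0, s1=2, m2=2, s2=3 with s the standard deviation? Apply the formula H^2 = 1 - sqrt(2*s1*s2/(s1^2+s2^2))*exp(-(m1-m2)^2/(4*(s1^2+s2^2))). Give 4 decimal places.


Squared Hellinger distance for Gaussians:
H^2 = 1 - sqrt(2*s1*s2/(s1^2+s2^2)) * exp(-(m1-m2)^2/(4*(s1^2+s2^2))).
s1^2 = 4, s2^2 = 9, s1^2+s2^2 = 13.
sqrt(2*2*3/(13)) = 0.960769.
(m1-m2)^2 = (-2)^2 = 4.
exp(-4/(4*13)) = exp(-0.076923) = 0.925961.
H^2 = 1 - 0.960769*0.925961 = 0.1104

0.1104


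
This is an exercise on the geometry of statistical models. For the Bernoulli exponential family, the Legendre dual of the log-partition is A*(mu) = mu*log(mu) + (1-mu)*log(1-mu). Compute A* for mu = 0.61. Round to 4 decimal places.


Legendre transform for Bernoulli:
A*(mu) = mu*log(mu) + (1-mu)*log(1-mu).
mu = 0.61, 1-mu = 0.39.
mu*log(mu) = 0.61*log(0.61) = -0.301521.
(1-mu)*log(1-mu) = 0.39*log(0.39) = -0.367227.
A* = -0.301521 + -0.367227 = -0.6687

-0.6687


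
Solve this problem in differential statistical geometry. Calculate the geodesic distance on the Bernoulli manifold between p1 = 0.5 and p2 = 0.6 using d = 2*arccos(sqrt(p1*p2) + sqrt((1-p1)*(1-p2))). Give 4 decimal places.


Geodesic distance on Bernoulli manifold:
d(p1,p2) = 2*arccos(sqrt(p1*p2) + sqrt((1-p1)*(1-p2))).
sqrt(p1*p2) = sqrt(0.5*0.6) = 0.547723.
sqrt((1-p1)*(1-p2)) = sqrt(0.5*0.4) = 0.447214.
arg = 0.547723 + 0.447214 = 0.994936.
d = 2*arccos(0.994936) = 0.2014

0.2014


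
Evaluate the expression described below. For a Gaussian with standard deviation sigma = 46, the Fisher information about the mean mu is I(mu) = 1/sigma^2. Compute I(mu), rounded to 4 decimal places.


The Fisher information for the mean of a normal distribution is I(mu) = 1/sigma^2.
sigma = 46, so sigma^2 = 2116.
I(mu) = 1/2116 = 0.0005

0.0005


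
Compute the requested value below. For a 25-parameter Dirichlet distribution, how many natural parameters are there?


Exponential family dimension calculation:
Dirichlet with 25 components has 25 natural parameters.

25


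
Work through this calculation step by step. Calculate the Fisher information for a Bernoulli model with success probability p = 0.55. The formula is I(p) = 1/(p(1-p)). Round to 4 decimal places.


For Bernoulli(p), Fisher information is I(p) = 1/(p*(1-p)).
p = 0.55, 1-p = 0.45.
p*(1-p) = 0.2475.
I(p) = 1/0.2475 = 4.0404

4.0404


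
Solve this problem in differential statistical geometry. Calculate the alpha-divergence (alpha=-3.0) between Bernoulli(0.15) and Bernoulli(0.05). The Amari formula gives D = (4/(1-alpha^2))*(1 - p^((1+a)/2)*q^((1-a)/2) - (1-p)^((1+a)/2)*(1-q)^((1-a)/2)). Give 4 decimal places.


Amari alpha-divergence:
D = (4/(1-alpha^2))*(1 - p^((1+a)/2)*q^((1-a)/2) - (1-p)^((1+a)/2)*(1-q)^((1-a)/2)).
alpha = -3.0, p = 0.15, q = 0.05.
e1 = (1+alpha)/2 = -1.0, e2 = (1-alpha)/2 = 2.0.
t1 = p^e1 * q^e2 = 0.15^-1.0 * 0.05^2.0 = 0.016667.
t2 = (1-p)^e1 * (1-q)^e2 = 0.85^-1.0 * 0.95^2.0 = 1.061765.
4/(1-alpha^2) = -0.5.
D = -0.5*(1 - 0.016667 - 1.061765) = 0.0392

0.0392


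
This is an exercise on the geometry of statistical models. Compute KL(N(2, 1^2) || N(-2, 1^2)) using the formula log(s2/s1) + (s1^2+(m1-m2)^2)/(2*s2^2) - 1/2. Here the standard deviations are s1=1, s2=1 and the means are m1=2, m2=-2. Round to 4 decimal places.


KL divergence between normal distributions:
KL = log(s2/s1) + (s1^2 + (m1-m2)^2)/(2*s2^2) - 1/2.
log(1/1) = 0.0.
(1^2 + (2--2)^2)/(2*1^2) = (1 + 16)/2 = 8.5.
KL = 0.0 + 8.5 - 0.5 = 8.0000

8.0000


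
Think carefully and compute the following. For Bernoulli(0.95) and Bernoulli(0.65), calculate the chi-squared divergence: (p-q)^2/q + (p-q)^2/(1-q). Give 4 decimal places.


Chi-squared divergence between Bernoulli distributions:
chi^2 = (p-q)^2/q + (p-q)^2/(1-q).
p = 0.95, q = 0.65, p-q = 0.3.
(p-q)^2 = 0.09.
term1 = 0.09/0.65 = 0.138462.
term2 = 0.09/0.35 = 0.257143.
chi^2 = 0.138462 + 0.257143 = 0.3956

0.3956


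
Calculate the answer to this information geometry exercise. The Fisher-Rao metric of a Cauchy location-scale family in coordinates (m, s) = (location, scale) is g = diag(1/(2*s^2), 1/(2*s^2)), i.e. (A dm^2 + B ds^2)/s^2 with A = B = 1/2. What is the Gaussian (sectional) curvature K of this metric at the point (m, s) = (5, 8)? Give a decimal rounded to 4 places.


The metric has the form g = (A dm^2 + B ds^2)/s^2 with A = 1/2, B = 1/2.
Substitute u = sqrt(A/B)*m: g = B*(du^2 + ds^2)/s^2, i.e. B times the
Poincare upper half-plane metric, which has constant Gaussian curvature -1.
Scaling a 2D metric by a constant c divides the Gaussian curvature by c,
so K = -1/B = -1/(1/2) = -2.0000 everywhere (the point (m, s) = (5, 8) is irrelevant:
the curvature is constant).
The requested Gaussian curvature is K = -2.0000.

-2.0000


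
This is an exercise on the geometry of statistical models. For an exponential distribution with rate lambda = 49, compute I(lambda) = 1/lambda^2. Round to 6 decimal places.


Fisher information for exponential: I(lambda) = 1/lambda^2.
lambda = 49, lambda^2 = 2401.
I = 1/2401 = 0.000416

0.000416


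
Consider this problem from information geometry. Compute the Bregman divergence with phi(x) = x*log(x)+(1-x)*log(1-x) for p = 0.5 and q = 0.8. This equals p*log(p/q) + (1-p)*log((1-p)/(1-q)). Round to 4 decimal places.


Bregman divergence with negative entropy generator:
D = p*log(p/q) + (1-p)*log((1-p)/(1-q)).
p = 0.5, q = 0.8.
p*log(p/q) = 0.5*log(0.5/0.8) = -0.235002.
(1-p)*log((1-p)/(1-q)) = 0.5*log(0.5/0.2) = 0.458145.
D = -0.235002 + 0.458145 = 0.2231

0.2231


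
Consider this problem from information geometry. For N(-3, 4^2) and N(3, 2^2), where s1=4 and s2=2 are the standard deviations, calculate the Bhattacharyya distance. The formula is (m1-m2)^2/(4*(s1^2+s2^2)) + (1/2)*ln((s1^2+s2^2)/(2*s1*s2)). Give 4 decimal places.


Bhattacharyya distance between two Gaussians:
DB = (m1-m2)^2/(4*(s1^2+s2^2)) + (1/2)*ln((s1^2+s2^2)/(2*s1*s2)).
(m1-m2)^2 = (-6)^2 = 36.
s1^2+s2^2 = 16 + 4 = 20.
term1 = 36/80 = 0.45.
term2 = 0.5*ln(20/16.0) = 0.111572.
DB = 0.45 + 0.111572 = 0.5616

0.5616


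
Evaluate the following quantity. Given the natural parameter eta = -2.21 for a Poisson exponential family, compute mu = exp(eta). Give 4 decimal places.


Expectation parameter for Poisson exponential family:
mu = exp(eta).
eta = -2.21.
mu = exp(-2.21) = 0.1097

0.1097


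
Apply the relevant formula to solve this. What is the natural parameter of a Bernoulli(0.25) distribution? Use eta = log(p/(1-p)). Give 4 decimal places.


Natural parameter for Bernoulli: eta = log(p/(1-p)).
p = 0.25, 1-p = 0.75.
p/(1-p) = 0.333333.
eta = log(0.333333) = -1.0986

-1.0986


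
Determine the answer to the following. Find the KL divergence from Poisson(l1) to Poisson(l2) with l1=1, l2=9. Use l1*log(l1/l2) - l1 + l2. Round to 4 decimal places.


KL divergence for Poisson:
KL = l1*log(l1/l2) - l1 + l2.
l1 = 1, l2 = 9.
log(1/9) = -2.197225.
l1*log(l1/l2) = 1 * -2.197225 = -2.197225.
KL = -2.197225 - 1 + 9 = 5.8028

5.8028


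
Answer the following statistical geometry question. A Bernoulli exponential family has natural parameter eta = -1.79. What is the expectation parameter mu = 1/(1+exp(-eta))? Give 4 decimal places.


Dual coordinate (expectation parameter) for Bernoulli:
mu = 1/(1+exp(-eta)).
eta = -1.79.
exp(-eta) = exp(1.79) = 5.989452.
mu = 1/(1+5.989452) = 0.1431

0.1431


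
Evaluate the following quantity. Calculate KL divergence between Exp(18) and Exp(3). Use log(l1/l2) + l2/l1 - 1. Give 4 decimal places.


KL divergence for exponential family:
KL = log(l1/l2) + l2/l1 - 1.
log(18/3) = 1.791759.
3/18 = 0.166667.
KL = 1.791759 + 0.166667 - 1 = 0.9584

0.9584


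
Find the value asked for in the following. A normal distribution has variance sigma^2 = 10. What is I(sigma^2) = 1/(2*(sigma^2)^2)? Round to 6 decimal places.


Fisher information for variance: I(sigma^2) = 1/(2*sigma^4).
sigma^2 = 10, so sigma^4 = 100.
I = 1/(2*100) = 1/200 = 0.005000

0.005000


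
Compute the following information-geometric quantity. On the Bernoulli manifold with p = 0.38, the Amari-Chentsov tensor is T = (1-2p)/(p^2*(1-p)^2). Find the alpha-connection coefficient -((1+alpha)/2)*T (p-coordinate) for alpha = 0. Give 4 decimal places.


Skewness (Amari-Chentsov) tensor: T = (1-2p)/(p^2*(1-p)^2).
p = 0.38, 1-2p = 0.24, p^2 = 0.1444, (1-p)^2 = 0.3844.
T = 0.24/(0.1444 * 0.3844) = 4.323751.
In the p-coordinate, Gamma^(alpha) = Gamma^(0) - (alpha/2)*T with Gamma^(0) = (1/2)*g'(p) = -T/2,
so Gamma^(alpha) = -((1+alpha)/2)*T.
alpha = 0, -(1+alpha)/2 = -0.5.
Gamma = -0.5 * 4.323751 = -2.1619

-2.1619


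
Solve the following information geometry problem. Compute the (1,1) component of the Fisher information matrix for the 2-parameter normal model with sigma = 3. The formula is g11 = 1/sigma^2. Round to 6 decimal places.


For the 2-parameter normal family, the Fisher metric has:
  g11 = 1/sigma^2, g22 = 2/sigma^2.
sigma = 3, sigma^2 = 9.
g11 = 0.111111

0.111111


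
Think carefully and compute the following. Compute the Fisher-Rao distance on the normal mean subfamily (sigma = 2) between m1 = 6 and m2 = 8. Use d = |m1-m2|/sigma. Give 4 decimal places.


On the fixed-variance normal subfamily, geodesic distance = |m1-m2|/sigma.
|6 - 8| = 2.
sigma = 2.
d = 2/2 = 1.0000

1.0000


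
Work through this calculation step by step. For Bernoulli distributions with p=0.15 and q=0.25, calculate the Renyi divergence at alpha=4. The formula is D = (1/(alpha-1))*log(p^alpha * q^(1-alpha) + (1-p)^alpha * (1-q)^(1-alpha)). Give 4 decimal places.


Renyi divergence of order alpha between Bernoulli distributions:
D = (1/(alpha-1))*log(p^alpha * q^(1-alpha) + (1-p)^alpha * (1-q)^(1-alpha)).
alpha = 4, p = 0.15, q = 0.25.
p^alpha * q^(1-alpha) = 0.15^4 * 0.25^-3 = 0.0324.
(1-p)^alpha * (1-q)^(1-alpha) = 0.85^4 * 0.75^-3 = 1.237348.
sum = 0.0324 + 1.237348 = 1.269748.
D = (1/3)*log(1.269748) = 0.0796

0.0796


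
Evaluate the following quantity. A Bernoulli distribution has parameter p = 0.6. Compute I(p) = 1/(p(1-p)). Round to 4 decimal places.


For Bernoulli(p), Fisher information is I(p) = 1/(p*(1-p)).
p = 0.6, 1-p = 0.4.
p*(1-p) = 0.24.
I(p) = 1/0.24 = 4.1667

4.1667


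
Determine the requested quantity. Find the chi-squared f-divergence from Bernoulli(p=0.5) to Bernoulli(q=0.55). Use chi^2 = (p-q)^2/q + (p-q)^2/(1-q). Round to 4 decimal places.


Chi-squared divergence between Bernoulli distributions:
chi^2 = (p-q)^2/q + (p-q)^2/(1-q).
p = 0.5, q = 0.55, p-q = -0.05.
(p-q)^2 = 0.0025.
term1 = 0.0025/0.55 = 0.004545.
term2 = 0.0025/0.45 = 0.005556.
chi^2 = 0.004545 + 0.005556 = 0.0101

0.0101


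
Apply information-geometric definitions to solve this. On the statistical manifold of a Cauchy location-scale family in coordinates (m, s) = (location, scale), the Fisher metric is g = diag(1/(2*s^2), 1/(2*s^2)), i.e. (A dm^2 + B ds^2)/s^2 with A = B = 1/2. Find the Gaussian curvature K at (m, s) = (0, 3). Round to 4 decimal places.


The metric has the form g = (A dm^2 + B ds^2)/s^2 with A = 1/2, B = 1/2.
Substitute u = sqrt(A/B)*m: g = B*(du^2 + ds^2)/s^2, i.e. B times the
Poincare upper half-plane metric, which has constant Gaussian curvature -1.
Scaling a 2D metric by a constant c divides the Gaussian curvature by c,
so K = -1/B = -1/(1/2) = -2.0000 everywhere (the point (m, s) = (0, 3) is irrelevant:
the curvature is constant).
The requested Gaussian curvature is K = -2.0000.

-2.0000


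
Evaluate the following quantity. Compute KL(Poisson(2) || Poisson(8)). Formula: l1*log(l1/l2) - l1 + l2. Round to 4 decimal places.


KL divergence for Poisson:
KL = l1*log(l1/l2) - l1 + l2.
l1 = 2, l2 = 8.
log(2/8) = -1.386294.
l1*log(l1/l2) = 2 * -1.386294 = -2.772589.
KL = -2.772589 - 2 + 8 = 3.2274

3.2274


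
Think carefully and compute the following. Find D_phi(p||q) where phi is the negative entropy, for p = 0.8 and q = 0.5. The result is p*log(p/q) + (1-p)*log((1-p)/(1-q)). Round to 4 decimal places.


Bregman divergence with negative entropy generator:
D = p*log(p/q) + (1-p)*log((1-p)/(1-q)).
p = 0.8, q = 0.5.
p*log(p/q) = 0.8*log(0.8/0.5) = 0.376003.
(1-p)*log((1-p)/(1-q)) = 0.2*log(0.2/0.5) = -0.183258.
D = 0.376003 + -0.183258 = 0.1927

0.1927


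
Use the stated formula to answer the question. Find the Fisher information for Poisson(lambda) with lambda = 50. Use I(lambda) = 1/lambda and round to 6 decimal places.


Fisher information for Poisson: I(lambda) = 1/lambda.
lambda = 50.
I(lambda) = 1/50 = 0.020000

0.020000


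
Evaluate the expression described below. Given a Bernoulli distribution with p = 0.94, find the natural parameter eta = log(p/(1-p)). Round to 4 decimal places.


Natural parameter for Bernoulli: eta = log(p/(1-p)).
p = 0.94, 1-p = 0.06.
p/(1-p) = 15.666667.
eta = log(15.666667) = 2.7515

2.7515


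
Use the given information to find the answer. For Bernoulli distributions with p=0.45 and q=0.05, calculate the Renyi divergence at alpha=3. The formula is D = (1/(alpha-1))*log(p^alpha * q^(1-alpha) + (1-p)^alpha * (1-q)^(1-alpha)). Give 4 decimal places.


Renyi divergence of order alpha between Bernoulli distributions:
D = (1/(alpha-1))*log(p^alpha * q^(1-alpha) + (1-p)^alpha * (1-q)^(1-alpha)).
alpha = 3, p = 0.45, q = 0.05.
p^alpha * q^(1-alpha) = 0.45^3 * 0.05^-2 = 36.45.
(1-p)^alpha * (1-q)^(1-alpha) = 0.55^3 * 0.95^-2 = 0.184349.
sum = 36.45 + 0.184349 = 36.634349.
D = (1/2)*log(36.634349) = 1.8005

1.8005


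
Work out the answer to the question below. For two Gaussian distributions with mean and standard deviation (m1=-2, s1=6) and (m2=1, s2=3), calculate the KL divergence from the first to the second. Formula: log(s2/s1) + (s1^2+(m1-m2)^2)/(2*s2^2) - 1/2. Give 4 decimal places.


KL divergence between normal distributions:
KL = log(s2/s1) + (s1^2 + (m1-m2)^2)/(2*s2^2) - 1/2.
log(3/6) = -0.693147.
(6^2 + (-2-1)^2)/(2*3^2) = (36 + 9)/18 = 2.5.
KL = -0.693147 + 2.5 - 0.5 = 1.3069

1.3069


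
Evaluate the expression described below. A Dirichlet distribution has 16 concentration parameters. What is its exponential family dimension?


Exponential family dimension calculation:
Dirichlet with 16 components has 16 natural parameters.

16


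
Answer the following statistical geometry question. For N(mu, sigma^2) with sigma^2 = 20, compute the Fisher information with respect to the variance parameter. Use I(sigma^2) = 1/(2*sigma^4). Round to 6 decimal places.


Fisher information for variance: I(sigma^2) = 1/(2*sigma^4).
sigma^2 = 20, so sigma^4 = 400.
I = 1/(2*400) = 1/800 = 0.001250

0.001250


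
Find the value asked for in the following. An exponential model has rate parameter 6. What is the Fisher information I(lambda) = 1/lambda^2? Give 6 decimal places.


Fisher information for exponential: I(lambda) = 1/lambda^2.
lambda = 6, lambda^2 = 36.
I = 1/36 = 0.027778

0.027778


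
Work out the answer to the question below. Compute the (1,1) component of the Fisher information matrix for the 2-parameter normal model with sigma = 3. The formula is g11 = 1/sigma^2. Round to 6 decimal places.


For the 2-parameter normal family, the Fisher metric has:
  g11 = 1/sigma^2, g22 = 2/sigma^2.
sigma = 3, sigma^2 = 9.
g11 = 0.111111

0.111111


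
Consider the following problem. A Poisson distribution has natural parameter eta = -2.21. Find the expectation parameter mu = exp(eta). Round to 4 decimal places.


Expectation parameter for Poisson exponential family:
mu = exp(eta).
eta = -2.21.
mu = exp(-2.21) = 0.1097

0.1097


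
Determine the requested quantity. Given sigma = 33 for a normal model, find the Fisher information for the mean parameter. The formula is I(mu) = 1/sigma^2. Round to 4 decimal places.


The Fisher information for the mean of a normal distribution is I(mu) = 1/sigma^2.
sigma = 33, so sigma^2 = 1089.
I(mu) = 1/1089 = 0.0009

0.0009


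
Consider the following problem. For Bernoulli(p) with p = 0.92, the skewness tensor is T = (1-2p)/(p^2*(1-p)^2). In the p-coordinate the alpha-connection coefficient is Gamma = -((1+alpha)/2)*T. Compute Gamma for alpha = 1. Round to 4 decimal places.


Skewness (Amari-Chentsov) tensor: T = (1-2p)/(p^2*(1-p)^2).
p = 0.92, 1-2p = -0.84, p^2 = 0.8464, (1-p)^2 = 0.0064.
T = -0.84/(0.8464 * 0.0064) = -155.068526.
In the p-coordinate, Gamma^(alpha) = Gamma^(0) - (alpha/2)*T with Gamma^(0) = (1/2)*g'(p) = -T/2,
so Gamma^(alpha) = -((1+alpha)/2)*T.
alpha = 1, -(1+alpha)/2 = -1.0.
Gamma = -1.0 * -155.068526 = 155.0685

155.0685


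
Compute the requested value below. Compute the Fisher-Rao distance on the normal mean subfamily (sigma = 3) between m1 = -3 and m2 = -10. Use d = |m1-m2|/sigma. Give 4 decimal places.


On the fixed-variance normal subfamily, geodesic distance = |m1-m2|/sigma.
|-3 - -10| = 7.
sigma = 3.
d = 7/3 = 2.3333

2.3333


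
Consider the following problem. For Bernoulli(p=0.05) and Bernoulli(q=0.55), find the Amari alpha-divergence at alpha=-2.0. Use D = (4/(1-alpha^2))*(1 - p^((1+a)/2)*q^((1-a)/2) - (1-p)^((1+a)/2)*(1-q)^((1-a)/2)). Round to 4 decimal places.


Amari alpha-divergence:
D = (4/(1-alpha^2))*(1 - p^((1+a)/2)*q^((1-a)/2) - (1-p)^((1+a)/2)*(1-q)^((1-a)/2)).
alpha = -2.0, p = 0.05, q = 0.55.
e1 = (1+alpha)/2 = -0.5, e2 = (1-alpha)/2 = 1.5.
t1 = p^e1 * q^e2 = 0.05^-0.5 * 0.55^1.5 = 1.824144.
t2 = (1-p)^e1 * (1-q)^e2 = 0.95^-0.5 * 0.45^1.5 = 0.309711.
4/(1-alpha^2) = -1.333333.
D = -1.333333*(1 - 1.824144 - 0.309711) = 1.5118

1.5118


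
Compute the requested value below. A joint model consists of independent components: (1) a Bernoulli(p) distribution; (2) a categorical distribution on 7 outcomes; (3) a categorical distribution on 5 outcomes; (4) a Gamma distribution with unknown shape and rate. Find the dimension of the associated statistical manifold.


The dimension of a statistical manifold equals the number of free
(independent) real parameters of the model. For a product of independent
blocks the parameter counts add.
- Bernoulli (p): 1.
- categorical on 7 outcomes (probabilities sum to 1): 7-1 = 6.
- categorical on 5 outcomes (probabilities sum to 1): 5-1 = 4.
- Gamma (shape, rate): 2.
Total = 1 + 6 + 4 + 2 = 13.
Dimension = 13

13


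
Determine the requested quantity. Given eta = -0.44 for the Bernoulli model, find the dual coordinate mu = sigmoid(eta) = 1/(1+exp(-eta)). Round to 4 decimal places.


Dual coordinate (expectation parameter) for Bernoulli:
mu = 1/(1+exp(-eta)).
eta = -0.44.
exp(-eta) = exp(0.44) = 1.552707.
mu = 1/(1+1.552707) = 0.3917

0.3917


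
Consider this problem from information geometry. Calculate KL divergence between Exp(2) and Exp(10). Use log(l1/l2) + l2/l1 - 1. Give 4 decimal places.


KL divergence for exponential family:
KL = log(l1/l2) + l2/l1 - 1.
log(2/10) = -1.609438.
10/2 = 5.0.
KL = -1.609438 + 5.0 - 1 = 2.3906

2.3906


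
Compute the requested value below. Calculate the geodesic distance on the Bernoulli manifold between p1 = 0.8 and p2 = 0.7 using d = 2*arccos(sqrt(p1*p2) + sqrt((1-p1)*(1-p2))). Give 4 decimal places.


Geodesic distance on Bernoulli manifold:
d(p1,p2) = 2*arccos(sqrt(p1*p2) + sqrt((1-p1)*(1-p2))).
sqrt(p1*p2) = sqrt(0.8*0.7) = 0.748331.
sqrt((1-p1)*(1-p2)) = sqrt(0.2*0.3) = 0.244949.
arg = 0.748331 + 0.244949 = 0.99328.
d = 2*arccos(0.99328) = 0.2320

0.2320


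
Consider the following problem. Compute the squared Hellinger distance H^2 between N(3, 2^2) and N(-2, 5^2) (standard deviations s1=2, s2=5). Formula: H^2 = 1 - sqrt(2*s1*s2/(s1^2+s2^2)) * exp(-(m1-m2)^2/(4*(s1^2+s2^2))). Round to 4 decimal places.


Squared Hellinger distance for Gaussians:
H^2 = 1 - sqrt(2*s1*s2/(s1^2+s2^2)) * exp(-(m1-m2)^2/(4*(s1^2+s2^2))).
s1^2 = 4, s2^2 = 25, s1^2+s2^2 = 29.
sqrt(2*2*5/(29)) = 0.830455.
(m1-m2)^2 = (5)^2 = 25.
exp(-25/(4*29)) = exp(-0.215517) = 0.806124.
H^2 = 1 - 0.830455*0.806124 = 0.3306

0.3306


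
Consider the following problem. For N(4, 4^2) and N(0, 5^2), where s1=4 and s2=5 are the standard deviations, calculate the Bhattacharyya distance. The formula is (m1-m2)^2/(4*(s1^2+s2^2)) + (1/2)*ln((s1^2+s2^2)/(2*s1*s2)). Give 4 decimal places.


Bhattacharyya distance between two Gaussians:
DB = (m1-m2)^2/(4*(s1^2+s2^2)) + (1/2)*ln((s1^2+s2^2)/(2*s1*s2)).
(m1-m2)^2 = (4)^2 = 16.
s1^2+s2^2 = 16 + 25 = 41.
term1 = 16/164 = 0.097561.
term2 = 0.5*ln(41/40.0) = 0.012346.
DB = 0.097561 + 0.012346 = 0.1099

0.1099


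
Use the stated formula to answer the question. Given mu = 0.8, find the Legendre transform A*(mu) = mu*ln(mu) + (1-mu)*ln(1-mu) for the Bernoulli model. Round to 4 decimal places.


Legendre transform for Bernoulli:
A*(mu) = mu*log(mu) + (1-mu)*log(1-mu).
mu = 0.8, 1-mu = 0.2.
mu*log(mu) = 0.8*log(0.8) = -0.178515.
(1-mu)*log(1-mu) = 0.2*log(0.2) = -0.321888.
A* = -0.178515 + -0.321888 = -0.5004

-0.5004


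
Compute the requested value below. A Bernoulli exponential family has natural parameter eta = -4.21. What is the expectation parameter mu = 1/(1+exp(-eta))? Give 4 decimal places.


Dual coordinate (expectation parameter) for Bernoulli:
mu = 1/(1+exp(-eta)).
eta = -4.21.
exp(-eta) = exp(4.21) = 67.35654.
mu = 1/(1+67.35654) = 0.0146

0.0146


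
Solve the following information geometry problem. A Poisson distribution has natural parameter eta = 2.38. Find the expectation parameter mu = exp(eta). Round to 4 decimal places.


Expectation parameter for Poisson exponential family:
mu = exp(eta).
eta = 2.38.
mu = exp(2.38) = 10.8049

10.8049


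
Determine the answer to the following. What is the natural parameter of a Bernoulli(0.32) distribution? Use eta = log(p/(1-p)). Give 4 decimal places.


Natural parameter for Bernoulli: eta = log(p/(1-p)).
p = 0.32, 1-p = 0.68.
p/(1-p) = 0.470588.
eta = log(0.470588) = -0.7538

-0.7538


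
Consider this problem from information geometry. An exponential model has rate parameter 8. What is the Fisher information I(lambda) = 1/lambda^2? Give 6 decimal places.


Fisher information for exponential: I(lambda) = 1/lambda^2.
lambda = 8, lambda^2 = 64.
I = 1/64 = 0.015625

0.015625


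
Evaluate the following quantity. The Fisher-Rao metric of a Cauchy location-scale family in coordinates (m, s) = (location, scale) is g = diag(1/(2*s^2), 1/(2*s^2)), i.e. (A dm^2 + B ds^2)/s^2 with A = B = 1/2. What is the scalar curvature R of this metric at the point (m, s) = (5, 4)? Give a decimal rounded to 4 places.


The metric has the form g = (A dm^2 + B ds^2)/s^2 with A = 1/2, B = 1/2.
Substitute u = sqrt(A/B)*m: g = B*(du^2 + ds^2)/s^2, i.e. B times the
Poincare upper half-plane metric, which has constant Gaussian curvature -1.
Scaling a 2D metric by a constant c divides the Gaussian curvature by c,
so K = -1/B = -1/(1/2) = -2.0000 everywhere (the point (m, s) = (5, 4) is irrelevant:
the curvature is constant).
Scalar curvature in dimension 2: R = 2K = -2/(1/2) = -4.0000.

-4.0000


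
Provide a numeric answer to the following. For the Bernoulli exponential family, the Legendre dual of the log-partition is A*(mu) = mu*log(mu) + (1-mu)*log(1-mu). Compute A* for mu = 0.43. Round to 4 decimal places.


Legendre transform for Bernoulli:
A*(mu) = mu*log(mu) + (1-mu)*log(1-mu).
mu = 0.43, 1-mu = 0.57.
mu*log(mu) = 0.43*log(0.43) = -0.362907.
(1-mu)*log(1-mu) = 0.57*log(0.57) = -0.320408.
A* = -0.362907 + -0.320408 = -0.6833

-0.6833


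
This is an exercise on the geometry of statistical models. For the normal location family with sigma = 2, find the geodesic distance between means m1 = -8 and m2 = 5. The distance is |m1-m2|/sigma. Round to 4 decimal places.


On the fixed-variance normal subfamily, geodesic distance = |m1-m2|/sigma.
|-8 - 5| = 13.
sigma = 2.
d = 13/2 = 6.5000

6.5000


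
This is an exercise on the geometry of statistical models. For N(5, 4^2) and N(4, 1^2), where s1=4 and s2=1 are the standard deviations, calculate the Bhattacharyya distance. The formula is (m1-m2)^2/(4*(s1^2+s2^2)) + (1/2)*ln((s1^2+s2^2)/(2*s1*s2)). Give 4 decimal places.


Bhattacharyya distance between two Gaussians:
DB = (m1-m2)^2/(4*(s1^2+s2^2)) + (1/2)*ln((s1^2+s2^2)/(2*s1*s2)).
(m1-m2)^2 = (1)^2 = 1.
s1^2+s2^2 = 16 + 1 = 17.
term1 = 1/68 = 0.014706.
term2 = 0.5*ln(17/8.0) = 0.376886.
DB = 0.014706 + 0.376886 = 0.3916

0.3916


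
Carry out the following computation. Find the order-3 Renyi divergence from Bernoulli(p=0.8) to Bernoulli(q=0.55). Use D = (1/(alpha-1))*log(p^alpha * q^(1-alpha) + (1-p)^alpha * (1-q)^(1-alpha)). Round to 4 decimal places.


Renyi divergence of order alpha between Bernoulli distributions:
D = (1/(alpha-1))*log(p^alpha * q^(1-alpha) + (1-p)^alpha * (1-q)^(1-alpha)).
alpha = 3, p = 0.8, q = 0.55.
p^alpha * q^(1-alpha) = 0.8^3 * 0.55^-2 = 1.692562.
(1-p)^alpha * (1-q)^(1-alpha) = 0.2^3 * 0.45^-2 = 0.039506.
sum = 1.692562 + 0.039506 = 1.732068.
D = (1/2)*log(1.732068) = 0.2747

0.2747


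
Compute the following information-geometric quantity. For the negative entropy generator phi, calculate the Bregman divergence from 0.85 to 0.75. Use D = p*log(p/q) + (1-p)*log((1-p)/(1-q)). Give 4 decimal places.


Bregman divergence with negative entropy generator:
D = p*log(p/q) + (1-p)*log((1-p)/(1-q)).
p = 0.85, q = 0.75.
p*log(p/q) = 0.85*log(0.85/0.75) = 0.106389.
(1-p)*log((1-p)/(1-q)) = 0.15*log(0.15/0.25) = -0.076624.
D = 0.106389 + -0.076624 = 0.0298

0.0298


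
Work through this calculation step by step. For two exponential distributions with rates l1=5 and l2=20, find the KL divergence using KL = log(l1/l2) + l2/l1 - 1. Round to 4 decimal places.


KL divergence for exponential family:
KL = log(l1/l2) + l2/l1 - 1.
log(5/20) = -1.386294.
20/5 = 4.0.
KL = -1.386294 + 4.0 - 1 = 1.6137

1.6137


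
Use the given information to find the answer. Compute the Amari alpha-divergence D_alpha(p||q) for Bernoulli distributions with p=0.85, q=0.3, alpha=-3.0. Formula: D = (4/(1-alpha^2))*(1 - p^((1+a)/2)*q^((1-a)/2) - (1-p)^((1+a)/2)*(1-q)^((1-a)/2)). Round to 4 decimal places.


Amari alpha-divergence:
D = (4/(1-alpha^2))*(1 - p^((1+a)/2)*q^((1-a)/2) - (1-p)^((1+a)/2)*(1-q)^((1-a)/2)).
alpha = -3.0, p = 0.85, q = 0.3.
e1 = (1+alpha)/2 = -1.0, e2 = (1-alpha)/2 = 2.0.
t1 = p^e1 * q^e2 = 0.85^-1.0 * 0.3^2.0 = 0.105882.
t2 = (1-p)^e1 * (1-q)^e2 = 0.15^-1.0 * 0.7^2.0 = 3.266667.
4/(1-alpha^2) = -0.5.
D = -0.5*(1 - 0.105882 - 3.266667) = 1.1863

1.1863


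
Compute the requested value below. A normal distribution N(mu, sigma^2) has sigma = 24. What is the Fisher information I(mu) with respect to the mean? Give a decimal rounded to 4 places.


The Fisher information for the mean of a normal distribution is I(mu) = 1/sigma^2.
sigma = 24, so sigma^2 = 576.
I(mu) = 1/576 = 0.0017

0.0017


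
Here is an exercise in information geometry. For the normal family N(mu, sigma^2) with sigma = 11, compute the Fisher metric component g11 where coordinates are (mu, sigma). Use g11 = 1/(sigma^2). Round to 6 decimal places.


For the 2-parameter normal family, the Fisher metric has:
  g11 = 1/sigma^2, g22 = 2/sigma^2.
sigma = 11, sigma^2 = 121.
g11 = 0.008264

0.008264


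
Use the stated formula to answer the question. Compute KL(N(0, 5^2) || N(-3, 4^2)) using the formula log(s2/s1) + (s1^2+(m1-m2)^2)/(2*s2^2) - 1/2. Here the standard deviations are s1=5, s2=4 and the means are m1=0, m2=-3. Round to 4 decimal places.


KL divergence between normal distributions:
KL = log(s2/s1) + (s1^2 + (m1-m2)^2)/(2*s2^2) - 1/2.
log(4/5) = -0.223144.
(5^2 + (0--3)^2)/(2*4^2) = (25 + 9)/32 = 1.0625.
KL = -0.223144 + 1.0625 - 0.5 = 0.3394

0.3394


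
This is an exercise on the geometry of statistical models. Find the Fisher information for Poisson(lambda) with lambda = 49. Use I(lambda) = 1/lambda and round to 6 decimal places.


Fisher information for Poisson: I(lambda) = 1/lambda.
lambda = 49.
I(lambda) = 1/49 = 0.020408

0.020408


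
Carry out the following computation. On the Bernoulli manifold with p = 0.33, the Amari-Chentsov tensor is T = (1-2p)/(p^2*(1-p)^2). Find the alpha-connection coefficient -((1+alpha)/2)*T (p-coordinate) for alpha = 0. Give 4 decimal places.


Skewness (Amari-Chentsov) tensor: T = (1-2p)/(p^2*(1-p)^2).
p = 0.33, 1-2p = 0.34, p^2 = 0.1089, (1-p)^2 = 0.4489.
T = 0.34/(0.1089 * 0.4489) = 6.955069.
In the p-coordinate, Gamma^(alpha) = Gamma^(0) - (alpha/2)*T with Gamma^(0) = (1/2)*g'(p) = -T/2,
so Gamma^(alpha) = -((1+alpha)/2)*T.
alpha = 0, -(1+alpha)/2 = -0.5.
Gamma = -0.5 * 6.955069 = -3.4775

-3.4775


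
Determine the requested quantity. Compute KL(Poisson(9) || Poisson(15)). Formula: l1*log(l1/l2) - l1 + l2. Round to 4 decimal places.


KL divergence for Poisson:
KL = l1*log(l1/l2) - l1 + l2.
l1 = 9, l2 = 15.
log(9/15) = -0.510826.
l1*log(l1/l2) = 9 * -0.510826 = -4.597431.
KL = -4.597431 - 9 + 15 = 1.4026

1.4026


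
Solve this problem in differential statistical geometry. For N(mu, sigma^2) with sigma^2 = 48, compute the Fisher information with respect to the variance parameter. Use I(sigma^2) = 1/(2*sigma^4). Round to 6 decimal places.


Fisher information for variance: I(sigma^2) = 1/(2*sigma^4).
sigma^2 = 48, so sigma^4 = 2304.
I = 1/(2*2304) = 1/4608 = 0.000217

0.000217


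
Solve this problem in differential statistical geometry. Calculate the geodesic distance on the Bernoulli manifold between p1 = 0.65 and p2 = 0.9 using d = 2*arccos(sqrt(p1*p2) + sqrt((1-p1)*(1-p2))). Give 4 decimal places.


Geodesic distance on Bernoulli manifold:
d(p1,p2) = 2*arccos(sqrt(p1*p2) + sqrt((1-p1)*(1-p2))).
sqrt(p1*p2) = sqrt(0.65*0.9) = 0.764853.
sqrt((1-p1)*(1-p2)) = sqrt(0.35*0.1) = 0.187083.
arg = 0.764853 + 0.187083 = 0.951936.
d = 2*arccos(0.951936) = 0.6226

0.6226


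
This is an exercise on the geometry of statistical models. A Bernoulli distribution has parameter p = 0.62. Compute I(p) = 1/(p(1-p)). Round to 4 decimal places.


For Bernoulli(p), Fisher information is I(p) = 1/(p*(1-p)).
p = 0.62, 1-p = 0.38.
p*(1-p) = 0.2356.
I(p) = 1/0.2356 = 4.2445

4.2445


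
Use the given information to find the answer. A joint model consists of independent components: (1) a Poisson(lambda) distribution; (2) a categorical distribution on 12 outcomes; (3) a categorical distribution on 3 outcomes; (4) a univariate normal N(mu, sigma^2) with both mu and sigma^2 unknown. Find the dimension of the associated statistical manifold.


The dimension of a statistical manifold equals the number of free
(independent) real parameters of the model. For a product of independent
blocks the parameter counts add.
- Poisson (lambda): 1.
- categorical on 12 outcomes (probabilities sum to 1): 12-1 = 11.
- categorical on 3 outcomes (probabilities sum to 1): 3-1 = 2.
- normal (mu, sigma^2): 2.
Total = 1 + 11 + 2 + 2 = 16.
Dimension = 16

16


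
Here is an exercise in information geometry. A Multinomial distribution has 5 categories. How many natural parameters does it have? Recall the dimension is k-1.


Exponential family dimension calculation:
For Multinomial with k=5 categories, dim = k-1 = 4.

4
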